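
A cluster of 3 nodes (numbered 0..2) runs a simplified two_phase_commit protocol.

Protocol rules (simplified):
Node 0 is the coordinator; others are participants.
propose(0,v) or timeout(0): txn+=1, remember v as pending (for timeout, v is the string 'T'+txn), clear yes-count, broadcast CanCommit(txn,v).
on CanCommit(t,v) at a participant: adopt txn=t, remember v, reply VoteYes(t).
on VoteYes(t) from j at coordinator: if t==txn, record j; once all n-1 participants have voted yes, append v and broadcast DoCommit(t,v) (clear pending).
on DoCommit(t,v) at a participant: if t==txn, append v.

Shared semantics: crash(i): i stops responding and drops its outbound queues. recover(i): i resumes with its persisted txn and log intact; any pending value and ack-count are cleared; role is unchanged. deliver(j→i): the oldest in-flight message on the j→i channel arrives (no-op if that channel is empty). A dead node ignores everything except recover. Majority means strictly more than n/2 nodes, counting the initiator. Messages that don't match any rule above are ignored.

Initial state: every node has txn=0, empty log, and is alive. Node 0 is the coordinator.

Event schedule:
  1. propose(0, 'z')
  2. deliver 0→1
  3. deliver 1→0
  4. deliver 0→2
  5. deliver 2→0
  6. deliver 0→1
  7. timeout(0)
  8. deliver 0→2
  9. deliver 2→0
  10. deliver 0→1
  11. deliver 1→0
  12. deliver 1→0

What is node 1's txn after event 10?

[1] propose(0,'z') → N0(coor t1 [-])
[2] deliver 0→1 → N1(part t1 [-])
[3] deliver 1→0 → ∅
[4] deliver 0→2 → N2(part t1 [-])
[5] deliver 2→0 → N0(coor t1 [z])
[6] deliver 0→1 → N1(part t1 [z])
[7] timeout(0) → N0(coor t2 [z])
[8] deliver 0→2 → N2(part t1 [z])
[9] deliver 2→0 → ∅
[10] deliver 0→1 → N1(part t2 [z])

2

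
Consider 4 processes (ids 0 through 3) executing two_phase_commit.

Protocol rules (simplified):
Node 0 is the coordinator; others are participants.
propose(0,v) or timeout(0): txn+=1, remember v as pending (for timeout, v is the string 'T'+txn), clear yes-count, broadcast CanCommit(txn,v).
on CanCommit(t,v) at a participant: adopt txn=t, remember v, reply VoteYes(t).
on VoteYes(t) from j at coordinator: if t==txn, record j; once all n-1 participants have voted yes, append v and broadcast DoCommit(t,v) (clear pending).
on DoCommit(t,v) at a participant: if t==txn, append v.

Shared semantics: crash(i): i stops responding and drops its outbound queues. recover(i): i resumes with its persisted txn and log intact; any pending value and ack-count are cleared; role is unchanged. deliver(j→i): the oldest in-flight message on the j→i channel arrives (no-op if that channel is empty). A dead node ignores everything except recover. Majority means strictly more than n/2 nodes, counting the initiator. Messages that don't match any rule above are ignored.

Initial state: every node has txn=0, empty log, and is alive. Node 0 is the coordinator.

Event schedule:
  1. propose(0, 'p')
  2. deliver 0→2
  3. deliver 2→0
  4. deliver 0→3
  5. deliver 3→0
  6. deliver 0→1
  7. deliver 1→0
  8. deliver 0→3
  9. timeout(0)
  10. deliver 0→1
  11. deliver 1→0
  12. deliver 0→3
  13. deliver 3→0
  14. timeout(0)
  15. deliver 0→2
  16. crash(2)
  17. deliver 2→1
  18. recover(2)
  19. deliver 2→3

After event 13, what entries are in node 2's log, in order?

step 1 propose(0,'p'): 0={coor,t=1,log=-}
step 2 deliver 0→2: 2={part,t=1,log=-}
step 3 deliver 2→0: —
step 4 deliver 0→3: 3={part,t=1,log=-}
step 5 deliver 3→0: —
step 6 deliver 0→1: 1={part,t=1,log=-}
step 7 deliver 1→0: 0={coor,t=1,log=p}
step 8 deliver 0→3: 3={part,t=1,log=p}
step 9 timeout(0): 0={coor,t=2,log=p}
step 10 deliver 0→1: 1={part,t=1,log=p}
step 11 deliver 1→0: —
step 12 deliver 0→3: 3={part,t=2,log=p}
step 13 deliver 3→0: —

empty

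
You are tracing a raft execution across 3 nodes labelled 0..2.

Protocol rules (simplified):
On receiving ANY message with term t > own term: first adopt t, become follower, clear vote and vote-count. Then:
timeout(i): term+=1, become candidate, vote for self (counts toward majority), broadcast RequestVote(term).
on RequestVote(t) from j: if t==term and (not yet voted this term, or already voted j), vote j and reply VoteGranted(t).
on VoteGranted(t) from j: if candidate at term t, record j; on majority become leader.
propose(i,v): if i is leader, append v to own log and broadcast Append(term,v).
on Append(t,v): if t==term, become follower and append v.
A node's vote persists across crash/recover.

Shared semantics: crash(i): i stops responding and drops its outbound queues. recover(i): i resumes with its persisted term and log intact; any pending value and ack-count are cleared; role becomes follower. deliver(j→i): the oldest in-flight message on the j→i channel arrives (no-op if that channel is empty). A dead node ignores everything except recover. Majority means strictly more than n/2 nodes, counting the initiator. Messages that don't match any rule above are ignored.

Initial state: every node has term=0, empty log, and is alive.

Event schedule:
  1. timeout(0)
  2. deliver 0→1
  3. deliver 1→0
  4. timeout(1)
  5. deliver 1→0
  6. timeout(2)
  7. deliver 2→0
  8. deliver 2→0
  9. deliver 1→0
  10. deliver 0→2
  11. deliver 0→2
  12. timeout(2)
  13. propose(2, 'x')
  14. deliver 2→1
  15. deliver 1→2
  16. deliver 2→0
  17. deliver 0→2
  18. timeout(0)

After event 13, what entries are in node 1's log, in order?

after 1 — timeout(0): n0:cand/t1/[-]
after 2 — deliver 0→1: n1:foll/t1/[-]
after 3 — deliver 1→0: n0:lead/t1/[-]
after 4 — timeout(1): n1:cand/t2/[-]
after 5 — deliver 1→0: n0:foll/t2/[-]
after 6 — timeout(2): n2:cand/t1/[-]
after 7 — deliver 2→0: ·
after 8 — deliver 2→0: ·
after 9 — deliver 1→0: ·
after 10 — deliver 0→2: ·
after 11 — deliver 0→2: ·
after 12 — timeout(2): n2:cand/t2/[-]
after 13 — propose(2,'x'): ·

empty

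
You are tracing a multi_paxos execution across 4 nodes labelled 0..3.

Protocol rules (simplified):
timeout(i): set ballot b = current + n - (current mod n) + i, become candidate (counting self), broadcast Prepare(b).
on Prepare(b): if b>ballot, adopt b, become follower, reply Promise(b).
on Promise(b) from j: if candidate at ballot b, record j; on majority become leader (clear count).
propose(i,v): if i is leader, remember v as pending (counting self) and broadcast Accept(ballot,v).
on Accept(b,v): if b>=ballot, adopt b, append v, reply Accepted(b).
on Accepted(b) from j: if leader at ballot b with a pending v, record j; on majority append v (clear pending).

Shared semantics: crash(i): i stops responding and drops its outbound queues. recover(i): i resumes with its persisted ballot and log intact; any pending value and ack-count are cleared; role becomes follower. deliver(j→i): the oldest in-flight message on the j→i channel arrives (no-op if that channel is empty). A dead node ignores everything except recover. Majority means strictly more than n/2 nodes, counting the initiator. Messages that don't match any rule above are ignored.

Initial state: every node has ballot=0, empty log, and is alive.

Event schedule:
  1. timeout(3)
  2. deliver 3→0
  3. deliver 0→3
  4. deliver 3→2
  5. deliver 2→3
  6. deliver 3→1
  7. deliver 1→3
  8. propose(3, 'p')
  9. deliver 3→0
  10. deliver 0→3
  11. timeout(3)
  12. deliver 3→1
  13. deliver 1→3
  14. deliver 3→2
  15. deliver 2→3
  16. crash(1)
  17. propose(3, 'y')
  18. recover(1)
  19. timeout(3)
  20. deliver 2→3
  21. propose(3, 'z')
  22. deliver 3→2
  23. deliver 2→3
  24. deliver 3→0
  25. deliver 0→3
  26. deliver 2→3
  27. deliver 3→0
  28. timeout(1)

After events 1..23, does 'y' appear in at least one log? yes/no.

no

after 1 — timeout(3): n3:cand/b7/[-]
after 2 — deliver 3→0: n0:foll/b7/[-]
after 3 — deliver 0→3: ·
after 4 — deliver 3→2: n2:foll/b7/[-]
after 5 — deliver 2→3: n3:lead/b7/[-]
after 6 — deliver 3→1: n1:foll/b7/[-]
after 7 — deliver 1→3: ·
after 8 — propose(3,'p'): ·
after 9 — deliver 3→0: n0:foll/b7/[p]
after 10 — deliver 0→3: ·
after 11 — timeout(3): n3:cand/b11/[-]
after 12 — deliver 3→1: n1:foll/b7/[p]
after 13 — deliver 1→3: ·
after 14 — deliver 3→2: n2:foll/b7/[p]
after 15 — deliver 2→3: ·
after 16 — crash(1): n1:✗foll/b7/[p]
after 17 — propose(3,'y'): ·
after 18 — recover(1): n1:foll/b7/[p]
after 19 — timeout(3): n3:cand/b15/[-]
after 20 — deliver 2→3: ·
after 21 — propose(3,'z'): ·
after 22 — deliver 3→2: n2:foll/b11/[p]
after 23 — deliver 2→3: ·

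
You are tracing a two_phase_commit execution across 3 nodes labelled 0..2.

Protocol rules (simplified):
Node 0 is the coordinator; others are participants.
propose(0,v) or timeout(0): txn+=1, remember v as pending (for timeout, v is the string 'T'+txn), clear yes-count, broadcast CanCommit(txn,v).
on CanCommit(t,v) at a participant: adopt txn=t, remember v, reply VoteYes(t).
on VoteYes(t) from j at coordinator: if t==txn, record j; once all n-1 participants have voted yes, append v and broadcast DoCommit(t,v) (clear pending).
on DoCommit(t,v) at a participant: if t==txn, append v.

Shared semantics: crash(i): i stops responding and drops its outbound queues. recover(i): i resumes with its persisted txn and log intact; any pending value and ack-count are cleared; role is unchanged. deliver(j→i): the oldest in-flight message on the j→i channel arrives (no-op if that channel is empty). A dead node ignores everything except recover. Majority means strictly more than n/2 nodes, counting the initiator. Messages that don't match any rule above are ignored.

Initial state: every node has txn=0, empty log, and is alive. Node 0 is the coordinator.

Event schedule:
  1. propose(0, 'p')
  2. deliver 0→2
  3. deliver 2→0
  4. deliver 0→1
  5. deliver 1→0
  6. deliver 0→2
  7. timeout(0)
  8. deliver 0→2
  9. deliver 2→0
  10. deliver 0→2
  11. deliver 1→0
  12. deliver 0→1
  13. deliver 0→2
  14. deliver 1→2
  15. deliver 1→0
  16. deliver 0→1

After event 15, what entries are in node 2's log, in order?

1. propose(0,'p'):  <0:coor t1 ->
2. deliver 0→2:  <2:part t1 ->
3. deliver 2→0:  nop
4. deliver 0→1:  <1:part t1 ->
5. deliver 1→0:  <0:coor t1 p>
6. deliver 0→2:  <2:part t1 p>
7. timeout(0):  <0:coor t2 p>
8. deliver 0→2:  <2:part t2 p>
9. deliver 2→0:  nop
10. deliver 0→2:  nop
11. deliver 1→0:  nop
12. deliver 0→1:  <1:part t1 p>
13. deliver 0→2:  nop
14. deliver 1→2:  nop
15. deliver 1→0:  nop

p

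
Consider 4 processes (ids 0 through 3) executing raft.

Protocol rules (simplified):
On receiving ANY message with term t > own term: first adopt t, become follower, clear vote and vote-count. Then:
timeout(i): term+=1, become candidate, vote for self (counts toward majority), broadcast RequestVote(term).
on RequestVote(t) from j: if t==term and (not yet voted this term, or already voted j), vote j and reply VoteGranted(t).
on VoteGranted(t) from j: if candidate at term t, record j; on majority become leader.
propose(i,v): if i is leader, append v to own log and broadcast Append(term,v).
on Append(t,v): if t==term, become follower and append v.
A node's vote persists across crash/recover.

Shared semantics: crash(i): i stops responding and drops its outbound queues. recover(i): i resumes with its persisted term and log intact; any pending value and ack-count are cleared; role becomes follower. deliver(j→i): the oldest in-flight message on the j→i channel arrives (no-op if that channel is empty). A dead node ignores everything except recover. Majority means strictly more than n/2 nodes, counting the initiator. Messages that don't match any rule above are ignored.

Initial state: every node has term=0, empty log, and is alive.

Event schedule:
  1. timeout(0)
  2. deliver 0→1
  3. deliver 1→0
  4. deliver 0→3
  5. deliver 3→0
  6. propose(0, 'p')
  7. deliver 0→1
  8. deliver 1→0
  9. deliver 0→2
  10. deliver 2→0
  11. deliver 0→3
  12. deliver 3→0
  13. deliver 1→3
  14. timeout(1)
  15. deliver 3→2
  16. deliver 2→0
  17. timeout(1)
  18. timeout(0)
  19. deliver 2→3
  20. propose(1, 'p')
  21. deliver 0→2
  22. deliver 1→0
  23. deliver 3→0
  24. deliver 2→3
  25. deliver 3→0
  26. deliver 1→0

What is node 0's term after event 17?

after 1 — timeout(0): n0:cand/t1/[-]
after 2 — deliver 0→1: n1:foll/t1/[-]
after 3 — deliver 1→0: ·
after 4 — deliver 0→3: n3:foll/t1/[-]
after 5 — deliver 3→0: n0:lead/t1/[-]
after 6 — propose(0,'p'): n0:lead/t1/[p]
after 7 — deliver 0→1: n1:foll/t1/[p]
after 8 — deliver 1→0: ·
after 9 — deliver 0→2: n2:foll/t1/[-]
after 10 — deliver 2→0: ·
after 11 — deliver 0→3: n3:foll/t1/[p]
after 12 — deliver 3→0: ·
after 13 — deliver 1→3: ·
after 14 — timeout(1): n1:cand/t2/[p]
after 15 — deliver 3→2: ·
after 16 — deliver 2→0: ·
after 17 — timeout(1): n1:cand/t3/[p]

1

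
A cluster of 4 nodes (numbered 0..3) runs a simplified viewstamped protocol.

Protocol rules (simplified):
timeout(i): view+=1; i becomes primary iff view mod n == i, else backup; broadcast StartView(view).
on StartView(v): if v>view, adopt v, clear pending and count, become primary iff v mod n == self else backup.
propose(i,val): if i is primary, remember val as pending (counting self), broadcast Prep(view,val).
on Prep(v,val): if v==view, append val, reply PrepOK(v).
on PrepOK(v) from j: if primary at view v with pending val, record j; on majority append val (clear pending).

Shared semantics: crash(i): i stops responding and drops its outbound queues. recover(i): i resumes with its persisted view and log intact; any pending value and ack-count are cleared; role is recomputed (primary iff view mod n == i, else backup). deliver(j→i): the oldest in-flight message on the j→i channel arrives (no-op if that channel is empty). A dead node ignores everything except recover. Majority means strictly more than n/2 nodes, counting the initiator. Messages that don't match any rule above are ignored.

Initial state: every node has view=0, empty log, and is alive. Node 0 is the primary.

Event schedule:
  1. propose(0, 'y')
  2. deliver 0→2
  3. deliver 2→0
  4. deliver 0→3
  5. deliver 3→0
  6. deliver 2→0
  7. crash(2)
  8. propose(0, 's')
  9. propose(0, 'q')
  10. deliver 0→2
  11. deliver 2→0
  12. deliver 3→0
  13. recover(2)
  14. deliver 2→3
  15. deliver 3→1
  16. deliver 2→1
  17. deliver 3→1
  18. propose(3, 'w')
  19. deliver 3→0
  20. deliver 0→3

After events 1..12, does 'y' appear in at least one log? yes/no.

[1] propose(0,'y') → ∅
[2] deliver 0→2 → N2(back v0 [y])
[3] deliver 2→0 → ∅
[4] deliver 0→3 → N3(back v0 [y])
[5] deliver 3→0 → N0(prim v0 [y])
[6] deliver 2→0 → ∅
[7] crash(2) → N2(✗back v0 [y])
[8] propose(0,'s') → ∅
[9] propose(0,'q') → ∅
[10] deliver 0→2 → ∅
[11] deliver 2→0 → ∅
[12] deliver 3→0 → ∅

yes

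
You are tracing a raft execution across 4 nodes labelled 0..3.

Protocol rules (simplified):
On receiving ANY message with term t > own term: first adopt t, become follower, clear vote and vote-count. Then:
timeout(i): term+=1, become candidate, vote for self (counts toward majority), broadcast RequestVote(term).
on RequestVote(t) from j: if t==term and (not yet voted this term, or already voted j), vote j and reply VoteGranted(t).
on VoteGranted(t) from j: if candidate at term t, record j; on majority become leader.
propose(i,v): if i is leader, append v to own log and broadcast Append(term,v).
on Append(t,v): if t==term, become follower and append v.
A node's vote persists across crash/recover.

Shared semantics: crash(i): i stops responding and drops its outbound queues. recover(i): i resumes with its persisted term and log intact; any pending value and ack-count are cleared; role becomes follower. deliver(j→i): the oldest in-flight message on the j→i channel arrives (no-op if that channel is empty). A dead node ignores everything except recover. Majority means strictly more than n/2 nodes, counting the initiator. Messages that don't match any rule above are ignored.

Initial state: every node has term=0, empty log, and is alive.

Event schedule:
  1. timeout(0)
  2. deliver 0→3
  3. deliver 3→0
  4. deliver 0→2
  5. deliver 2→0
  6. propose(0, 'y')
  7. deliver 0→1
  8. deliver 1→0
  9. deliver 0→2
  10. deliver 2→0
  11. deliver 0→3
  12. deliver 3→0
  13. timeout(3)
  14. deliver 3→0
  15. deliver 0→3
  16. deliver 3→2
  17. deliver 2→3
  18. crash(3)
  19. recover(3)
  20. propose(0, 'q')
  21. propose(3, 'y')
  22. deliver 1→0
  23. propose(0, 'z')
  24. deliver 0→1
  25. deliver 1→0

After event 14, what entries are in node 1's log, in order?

after 1 — timeout(0): n0:cand/t1/[-]
after 2 — deliver 0→3: n3:foll/t1/[-]
after 3 — deliver 3→0: ·
after 4 — deliver 0→2: n2:foll/t1/[-]
after 5 — deliver 2→0: n0:lead/t1/[-]
after 6 — propose(0,'y'): n0:lead/t1/[y]
after 7 — deliver 0→1: n1:foll/t1/[-]
after 8 — deliver 1→0: ·
after 9 — deliver 0→2: n2:foll/t1/[y]
after 10 — deliver 2→0: ·
after 11 — deliver 0→3: n3:foll/t1/[y]
after 12 — deliver 3→0: ·
after 13 — timeout(3): n3:cand/t2/[y]
after 14 — deliver 3→0: n0:foll/t2/[y]

empty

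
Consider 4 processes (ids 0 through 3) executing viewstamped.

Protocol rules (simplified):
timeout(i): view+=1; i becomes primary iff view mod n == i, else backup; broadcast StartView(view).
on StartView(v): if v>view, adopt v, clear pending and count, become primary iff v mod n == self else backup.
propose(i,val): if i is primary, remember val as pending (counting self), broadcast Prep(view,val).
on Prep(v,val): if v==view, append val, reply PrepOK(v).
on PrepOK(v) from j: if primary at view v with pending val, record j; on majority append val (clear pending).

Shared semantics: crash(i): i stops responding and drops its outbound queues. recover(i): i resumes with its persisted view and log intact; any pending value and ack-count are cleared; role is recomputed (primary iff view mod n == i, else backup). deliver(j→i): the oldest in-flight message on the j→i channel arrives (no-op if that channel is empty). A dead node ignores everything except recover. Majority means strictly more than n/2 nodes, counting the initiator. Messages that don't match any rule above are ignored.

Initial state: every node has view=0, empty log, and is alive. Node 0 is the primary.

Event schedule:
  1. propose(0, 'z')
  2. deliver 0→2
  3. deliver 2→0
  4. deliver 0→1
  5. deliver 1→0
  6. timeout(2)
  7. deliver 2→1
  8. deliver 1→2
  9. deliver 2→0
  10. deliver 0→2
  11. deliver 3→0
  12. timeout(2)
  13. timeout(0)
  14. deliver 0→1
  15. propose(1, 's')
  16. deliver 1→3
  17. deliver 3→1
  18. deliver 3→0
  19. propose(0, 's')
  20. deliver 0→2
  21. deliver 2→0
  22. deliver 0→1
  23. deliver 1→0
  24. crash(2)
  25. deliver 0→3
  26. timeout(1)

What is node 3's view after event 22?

0

step 1 propose(0,'z'): —
step 2 deliver 0→2: 2={back,v=0,log=z}
step 3 deliver 2→0: —
step 4 deliver 0→1: 1={back,v=0,log=z}
step 5 deliver 1→0: 0={prim,v=0,log=z}
step 6 timeout(2): 2={back,v=1,log=z}
step 7 deliver 2→1: 1={prim,v=1,log=z}
step 8 deliver 1→2: —
step 9 deliver 2→0: 0={back,v=1,log=z}
step 10 deliver 0→2: —
step 11 deliver 3→0: —
step 12 timeout(2): 2={prim,v=2,log=z}
step 13 timeout(0): 0={back,v=2,log=z}
step 14 deliver 0→1: 1={back,v=2,log=z}
step 15 propose(1,'s'): —
step 16 deliver 1→3: —
step 17 deliver 3→1: —
step 18 deliver 3→0: —
step 19 propose(0,'s'): —
step 20 deliver 0→2: —
step 21 deliver 2→0: —
step 22 deliver 0→1: —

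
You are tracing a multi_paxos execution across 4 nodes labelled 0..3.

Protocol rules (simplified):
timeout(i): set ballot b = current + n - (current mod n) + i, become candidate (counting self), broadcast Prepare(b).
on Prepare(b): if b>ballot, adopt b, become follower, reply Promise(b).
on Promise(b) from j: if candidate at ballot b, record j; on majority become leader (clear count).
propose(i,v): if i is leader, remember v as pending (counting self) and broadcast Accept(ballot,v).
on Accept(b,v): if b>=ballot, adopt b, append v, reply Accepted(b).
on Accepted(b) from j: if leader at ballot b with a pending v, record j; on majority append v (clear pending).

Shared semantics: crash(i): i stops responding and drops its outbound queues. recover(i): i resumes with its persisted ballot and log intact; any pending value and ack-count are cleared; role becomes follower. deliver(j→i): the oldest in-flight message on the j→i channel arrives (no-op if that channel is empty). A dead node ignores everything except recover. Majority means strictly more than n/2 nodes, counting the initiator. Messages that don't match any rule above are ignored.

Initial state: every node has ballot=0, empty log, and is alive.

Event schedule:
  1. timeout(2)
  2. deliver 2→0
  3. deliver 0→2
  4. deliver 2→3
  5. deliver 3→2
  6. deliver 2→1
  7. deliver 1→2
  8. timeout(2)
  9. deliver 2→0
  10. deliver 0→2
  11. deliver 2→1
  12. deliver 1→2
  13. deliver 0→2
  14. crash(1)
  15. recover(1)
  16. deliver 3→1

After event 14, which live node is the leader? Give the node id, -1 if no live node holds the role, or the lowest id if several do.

2

step 1 timeout(2): 2={cand,b=6,log=-}
step 2 deliver 2→0: 0={foll,b=6,log=-}
step 3 deliver 0→2: —
step 4 deliver 2→3: 3={foll,b=6,log=-}
step 5 deliver 3→2: 2={lead,b=6,log=-}
step 6 deliver 2→1: 1={foll,b=6,log=-}
step 7 deliver 1→2: —
step 8 timeout(2): 2={cand,b=10,log=-}
step 9 deliver 2→0: 0={foll,b=10,log=-}
step 10 deliver 0→2: —
step 11 deliver 2→1: 1={foll,b=10,log=-}
step 12 deliver 1→2: 2={lead,b=10,log=-}
step 13 deliver 0→2: —
step 14 crash(1): 1={✗foll,b=10,log=-}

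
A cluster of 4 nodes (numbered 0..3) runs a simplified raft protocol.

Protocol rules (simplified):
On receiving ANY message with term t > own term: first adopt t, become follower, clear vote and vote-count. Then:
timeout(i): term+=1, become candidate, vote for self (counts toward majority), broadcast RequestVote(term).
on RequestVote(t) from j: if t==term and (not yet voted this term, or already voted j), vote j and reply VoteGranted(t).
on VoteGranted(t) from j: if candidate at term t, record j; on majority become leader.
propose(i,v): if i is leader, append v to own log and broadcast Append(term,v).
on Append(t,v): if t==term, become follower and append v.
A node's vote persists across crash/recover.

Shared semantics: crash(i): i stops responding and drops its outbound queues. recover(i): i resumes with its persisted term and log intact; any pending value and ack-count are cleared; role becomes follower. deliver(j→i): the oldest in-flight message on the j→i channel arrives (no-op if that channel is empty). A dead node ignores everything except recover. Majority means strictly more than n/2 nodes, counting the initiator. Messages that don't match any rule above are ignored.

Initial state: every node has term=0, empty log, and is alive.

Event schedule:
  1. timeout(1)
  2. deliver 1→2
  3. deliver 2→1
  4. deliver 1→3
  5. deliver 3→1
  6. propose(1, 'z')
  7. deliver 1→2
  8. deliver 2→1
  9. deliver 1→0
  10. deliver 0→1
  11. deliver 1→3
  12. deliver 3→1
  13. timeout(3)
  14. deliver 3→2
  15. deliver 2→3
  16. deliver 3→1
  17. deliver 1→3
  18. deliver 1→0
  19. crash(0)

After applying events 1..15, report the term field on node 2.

1. timeout(1):  <1:cand t1 ->
2. deliver 1→2:  <2:foll t1 ->
3. deliver 2→1:  nop
4. deliver 1→3:  <3:foll t1 ->
5. deliver 3→1:  <1:lead t1 ->
6. propose(1,'z'):  <1:lead t1 z>
7. deliver 1→2:  <2:foll t1 z>
8. deliver 2→1:  nop
9. deliver 1→0:  <0:foll t1 ->
10. deliver 0→1:  nop
11. deliver 1→3:  <3:foll t1 z>
12. deliver 3→1:  nop
13. timeout(3):  <3:cand t2 z>
14. deliver 3→2:  <2:foll t2 z>
15. deliver 2→3:  nop

2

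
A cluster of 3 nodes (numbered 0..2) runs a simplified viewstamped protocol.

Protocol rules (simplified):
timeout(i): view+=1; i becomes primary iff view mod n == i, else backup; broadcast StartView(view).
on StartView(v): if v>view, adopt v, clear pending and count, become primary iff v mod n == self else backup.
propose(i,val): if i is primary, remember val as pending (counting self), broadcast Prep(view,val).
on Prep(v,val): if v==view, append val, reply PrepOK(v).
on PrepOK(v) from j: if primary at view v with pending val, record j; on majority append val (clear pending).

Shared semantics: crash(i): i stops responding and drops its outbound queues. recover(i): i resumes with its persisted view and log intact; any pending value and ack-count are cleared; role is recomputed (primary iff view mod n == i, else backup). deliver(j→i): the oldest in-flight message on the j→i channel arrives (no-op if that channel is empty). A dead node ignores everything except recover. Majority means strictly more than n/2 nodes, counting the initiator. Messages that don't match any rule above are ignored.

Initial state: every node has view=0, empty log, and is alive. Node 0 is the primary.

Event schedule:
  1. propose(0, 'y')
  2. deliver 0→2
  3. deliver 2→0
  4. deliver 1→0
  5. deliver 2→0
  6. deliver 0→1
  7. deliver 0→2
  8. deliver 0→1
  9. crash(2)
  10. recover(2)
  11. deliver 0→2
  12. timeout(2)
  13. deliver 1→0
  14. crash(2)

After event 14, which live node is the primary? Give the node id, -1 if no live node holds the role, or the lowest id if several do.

0

step 1 propose(0,'y'): —
step 2 deliver 0→2: 2={back,v=0,log=y}
step 3 deliver 2→0: 0={prim,v=0,log=y}
step 4 deliver 1→0: —
step 5 deliver 2→0: —
step 6 deliver 0→1: 1={back,v=0,log=y}
step 7 deliver 0→2: —
step 8 deliver 0→1: —
step 9 crash(2): 2={✗back,v=0,log=y}
step 10 recover(2): 2={back,v=0,log=y}
step 11 deliver 0→2: —
step 12 timeout(2): 2={back,v=1,log=y}
step 13 deliver 1→0: —
step 14 crash(2): 2={✗back,v=1,log=y}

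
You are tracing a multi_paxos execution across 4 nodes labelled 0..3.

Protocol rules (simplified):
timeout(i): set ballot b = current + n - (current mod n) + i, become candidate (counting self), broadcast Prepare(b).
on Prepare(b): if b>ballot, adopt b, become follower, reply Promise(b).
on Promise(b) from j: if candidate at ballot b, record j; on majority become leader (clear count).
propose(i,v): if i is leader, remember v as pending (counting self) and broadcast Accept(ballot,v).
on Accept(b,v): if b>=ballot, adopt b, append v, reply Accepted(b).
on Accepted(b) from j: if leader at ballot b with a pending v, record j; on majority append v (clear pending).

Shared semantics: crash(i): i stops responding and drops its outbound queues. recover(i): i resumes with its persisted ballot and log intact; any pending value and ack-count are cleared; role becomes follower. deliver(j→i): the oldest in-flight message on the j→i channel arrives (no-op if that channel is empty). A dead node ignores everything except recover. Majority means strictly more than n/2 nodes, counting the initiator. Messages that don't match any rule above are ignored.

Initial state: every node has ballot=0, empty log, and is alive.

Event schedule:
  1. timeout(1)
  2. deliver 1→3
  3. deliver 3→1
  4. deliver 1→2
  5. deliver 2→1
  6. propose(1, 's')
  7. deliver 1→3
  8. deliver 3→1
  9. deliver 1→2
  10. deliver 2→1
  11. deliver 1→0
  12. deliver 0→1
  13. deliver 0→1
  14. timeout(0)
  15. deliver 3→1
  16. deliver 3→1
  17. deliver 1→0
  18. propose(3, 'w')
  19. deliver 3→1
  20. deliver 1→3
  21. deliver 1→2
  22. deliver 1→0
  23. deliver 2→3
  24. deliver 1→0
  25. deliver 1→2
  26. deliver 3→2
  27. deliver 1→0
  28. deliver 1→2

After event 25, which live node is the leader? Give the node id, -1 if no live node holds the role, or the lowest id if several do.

after 1 — timeout(1): n1:cand/b5/[-]
after 2 — deliver 1→3: n3:foll/b5/[-]
after 3 — deliver 3→1: ·
after 4 — deliver 1→2: n2:foll/b5/[-]
after 5 — deliver 2→1: n1:lead/b5/[-]
after 6 — propose(1,'s'): ·
after 7 — deliver 1→3: n3:foll/b5/[s]
after 8 — deliver 3→1: ·
after 9 — deliver 1→2: n2:foll/b5/[s]
after 10 — deliver 2→1: n1:lead/b5/[s]
after 11 — deliver 1→0: n0:foll/b5/[-]
after 12 — deliver 0→1: ·
after 13 — deliver 0→1: ·
after 14 — timeout(0): n0:cand/b8/[-]
after 15 — deliver 3→1: ·
after 16 — deliver 3→1: ·
after 17 — deliver 1→0: ·
after 18 — propose(3,'w'): ·
after 19 — deliver 3→1: ·
after 20 — deliver 1→3: ·
after 21 — deliver 1→2: ·
after 22 — deliver 1→0: ·
after 23 — deliver 2→3: ·
after 24 — deliver 1→0: ·
after 25 — deliver 1→2: ·

1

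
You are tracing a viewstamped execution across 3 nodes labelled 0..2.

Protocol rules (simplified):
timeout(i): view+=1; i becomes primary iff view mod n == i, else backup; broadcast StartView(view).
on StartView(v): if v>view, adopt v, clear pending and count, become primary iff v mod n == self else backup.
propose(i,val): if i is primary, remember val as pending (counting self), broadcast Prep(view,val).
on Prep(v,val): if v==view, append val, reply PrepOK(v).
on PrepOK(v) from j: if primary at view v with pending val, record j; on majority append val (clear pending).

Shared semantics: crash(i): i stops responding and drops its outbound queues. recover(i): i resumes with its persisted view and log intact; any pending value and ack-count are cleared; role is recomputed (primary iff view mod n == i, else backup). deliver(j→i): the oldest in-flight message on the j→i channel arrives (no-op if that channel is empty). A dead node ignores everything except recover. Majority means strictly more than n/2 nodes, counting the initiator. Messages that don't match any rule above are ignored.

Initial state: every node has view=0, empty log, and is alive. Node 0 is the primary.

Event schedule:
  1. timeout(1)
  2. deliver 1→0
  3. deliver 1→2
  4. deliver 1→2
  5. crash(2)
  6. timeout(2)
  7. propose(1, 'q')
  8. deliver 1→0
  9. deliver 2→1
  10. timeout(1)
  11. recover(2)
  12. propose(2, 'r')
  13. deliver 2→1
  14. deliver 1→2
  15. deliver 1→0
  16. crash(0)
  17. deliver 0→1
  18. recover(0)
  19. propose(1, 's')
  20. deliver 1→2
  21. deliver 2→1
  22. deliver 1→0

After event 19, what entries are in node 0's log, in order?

q

1. timeout(1):  <1:prim v1 ->
2. deliver 1→0:  <0:back v1 ->
3. deliver 1→2:  <2:back v1 ->
4. deliver 1→2:  nop
5. crash(2):  <2:✗back v1 ->
6. timeout(2):  nop
7. propose(1,'q'):  nop
8. deliver 1→0:  <0:back v1 q>
9. deliver 2→1:  nop
10. timeout(1):  <1:back v2 ->
11. recover(2):  <2:back v1 ->
12. propose(2,'r'):  nop
13. deliver 2→1:  nop
14. deliver 1→2:  <2:back v1 q>
15. deliver 1→0:  <0:back v2 q>
16. crash(0):  <0:✗back v2 q>
17. deliver 0→1:  nop
18. recover(0):  <0:back v2 q>
19. propose(1,'s'):  nop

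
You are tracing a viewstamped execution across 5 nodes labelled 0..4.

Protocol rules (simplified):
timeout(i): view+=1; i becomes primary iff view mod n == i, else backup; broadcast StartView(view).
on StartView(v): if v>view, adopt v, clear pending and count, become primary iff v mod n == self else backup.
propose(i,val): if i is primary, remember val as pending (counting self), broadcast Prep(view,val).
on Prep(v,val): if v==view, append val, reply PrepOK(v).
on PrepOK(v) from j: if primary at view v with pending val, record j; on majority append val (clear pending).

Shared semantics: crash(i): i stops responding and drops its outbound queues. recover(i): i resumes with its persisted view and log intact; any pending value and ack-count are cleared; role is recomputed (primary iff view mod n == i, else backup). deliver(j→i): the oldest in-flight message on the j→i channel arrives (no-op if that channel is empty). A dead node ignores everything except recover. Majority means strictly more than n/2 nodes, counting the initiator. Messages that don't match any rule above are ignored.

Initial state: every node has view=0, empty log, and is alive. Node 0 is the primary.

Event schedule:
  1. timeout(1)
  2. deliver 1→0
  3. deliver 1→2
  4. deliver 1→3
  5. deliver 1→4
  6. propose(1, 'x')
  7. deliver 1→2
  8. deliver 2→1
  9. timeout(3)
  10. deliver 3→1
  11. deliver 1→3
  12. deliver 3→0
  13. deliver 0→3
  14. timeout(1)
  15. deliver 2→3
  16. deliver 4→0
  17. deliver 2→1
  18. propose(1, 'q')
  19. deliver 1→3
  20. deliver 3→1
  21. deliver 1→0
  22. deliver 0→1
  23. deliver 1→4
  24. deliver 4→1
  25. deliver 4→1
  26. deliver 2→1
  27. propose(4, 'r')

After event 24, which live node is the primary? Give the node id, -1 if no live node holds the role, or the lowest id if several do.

step 1 timeout(1): 1={prim,v=1,log=-}
step 2 deliver 1→0: 0={back,v=1,log=-}
step 3 deliver 1→2: 2={back,v=1,log=-}
step 4 deliver 1→3: 3={back,v=1,log=-}
step 5 deliver 1→4: 4={back,v=1,log=-}
step 6 propose(1,'x'): —
step 7 deliver 1→2: 2={back,v=1,log=x}
step 8 deliver 2→1: —
step 9 timeout(3): 3={back,v=2,log=-}
step 10 deliver 3→1: 1={back,v=2,log=-}
step 11 deliver 1→3: —
step 12 deliver 3→0: 0={back,v=2,log=-}
step 13 deliver 0→3: —
step 14 timeout(1): 1={back,v=3,log=-}
step 15 deliver 2→3: —
step 16 deliver 4→0: —
step 17 deliver 2→1: —
step 18 propose(1,'q'): —
step 19 deliver 1→3: 3={prim,v=3,log=-}
step 20 deliver 3→1: —
step 21 deliver 1→0: —
step 22 deliver 0→1: —
step 23 deliver 1→4: 4={back,v=1,log=x}
step 24 deliver 4→1: —

3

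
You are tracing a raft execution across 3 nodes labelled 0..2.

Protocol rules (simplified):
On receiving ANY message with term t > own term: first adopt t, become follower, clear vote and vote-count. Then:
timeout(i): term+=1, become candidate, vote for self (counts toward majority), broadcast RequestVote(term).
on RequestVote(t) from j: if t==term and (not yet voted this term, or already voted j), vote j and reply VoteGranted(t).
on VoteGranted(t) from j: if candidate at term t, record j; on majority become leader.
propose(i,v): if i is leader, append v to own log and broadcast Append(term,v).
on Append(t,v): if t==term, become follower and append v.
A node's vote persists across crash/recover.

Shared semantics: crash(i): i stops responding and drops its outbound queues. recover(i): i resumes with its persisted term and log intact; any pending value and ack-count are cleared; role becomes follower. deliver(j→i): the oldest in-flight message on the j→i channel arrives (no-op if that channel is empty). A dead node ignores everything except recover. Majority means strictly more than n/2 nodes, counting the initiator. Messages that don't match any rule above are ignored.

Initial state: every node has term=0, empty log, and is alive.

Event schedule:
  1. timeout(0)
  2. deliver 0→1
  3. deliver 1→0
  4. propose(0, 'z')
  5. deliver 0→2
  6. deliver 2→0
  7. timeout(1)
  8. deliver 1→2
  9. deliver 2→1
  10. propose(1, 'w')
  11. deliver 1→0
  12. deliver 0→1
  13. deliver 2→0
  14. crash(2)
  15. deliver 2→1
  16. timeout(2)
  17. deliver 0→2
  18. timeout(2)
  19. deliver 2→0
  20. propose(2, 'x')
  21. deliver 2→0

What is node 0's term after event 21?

after 1 — timeout(0): n0:cand/t1/[-]
after 2 — deliver 0→1: n1:foll/t1/[-]
after 3 — deliver 1→0: n0:lead/t1/[-]
after 4 — propose(0,'z'): n0:lead/t1/[z]
after 5 — deliver 0→2: n2:foll/t1/[-]
after 6 — deliver 2→0: ·
after 7 — timeout(1): n1:cand/t2/[-]
after 8 — deliver 1→2: n2:foll/t2/[-]
after 9 — deliver 2→1: n1:lead/t2/[-]
after 10 — propose(1,'w'): n1:lead/t2/[w]
after 11 — deliver 1→0: n0:foll/t2/[z]
after 12 — deliver 0→1: ·
after 13 — deliver 2→0: ·
after 14 — crash(2): n2:✗foll/t2/[-]
after 15 — deliver 2→1: ·
after 16 — timeout(2): ·
after 17 — deliver 0→2: ·
after 18 — timeout(2): ·
after 19 — deliver 2→0: ·
after 20 — propose(2,'x'): ·
after 21 — deliver 2→0: ·

2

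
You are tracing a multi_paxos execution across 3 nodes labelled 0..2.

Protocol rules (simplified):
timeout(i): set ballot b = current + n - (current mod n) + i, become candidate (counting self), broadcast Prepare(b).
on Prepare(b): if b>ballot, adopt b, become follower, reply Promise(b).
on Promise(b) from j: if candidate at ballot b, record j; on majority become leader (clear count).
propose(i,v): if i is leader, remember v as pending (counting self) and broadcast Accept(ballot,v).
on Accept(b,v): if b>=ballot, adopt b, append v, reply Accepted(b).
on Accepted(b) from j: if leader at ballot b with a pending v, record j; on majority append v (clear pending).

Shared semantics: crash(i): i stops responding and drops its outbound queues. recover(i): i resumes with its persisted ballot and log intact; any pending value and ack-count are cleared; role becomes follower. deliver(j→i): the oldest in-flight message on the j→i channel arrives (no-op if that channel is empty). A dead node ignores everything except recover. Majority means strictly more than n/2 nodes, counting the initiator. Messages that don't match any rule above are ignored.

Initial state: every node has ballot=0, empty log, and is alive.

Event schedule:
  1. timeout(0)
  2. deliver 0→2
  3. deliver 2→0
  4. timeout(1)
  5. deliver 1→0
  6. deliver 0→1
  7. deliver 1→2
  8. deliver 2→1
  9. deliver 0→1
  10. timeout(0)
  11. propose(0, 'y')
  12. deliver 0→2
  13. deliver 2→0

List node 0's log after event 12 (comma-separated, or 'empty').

empty

step 1 timeout(0): 0={cand,b=3,log=-}
step 2 deliver 0→2: 2={foll,b=3,log=-}
step 3 deliver 2→0: 0={lead,b=3,log=-}
step 4 timeout(1): 1={cand,b=4,log=-}
step 5 deliver 1→0: 0={foll,b=4,log=-}
step 6 deliver 0→1: —
step 7 deliver 1→2: 2={foll,b=4,log=-}
step 8 deliver 2→1: 1={lead,b=4,log=-}
step 9 deliver 0→1: —
step 10 timeout(0): 0={cand,b=6,log=-}
step 11 propose(0,'y'): —
step 12 deliver 0→2: 2={foll,b=6,log=-}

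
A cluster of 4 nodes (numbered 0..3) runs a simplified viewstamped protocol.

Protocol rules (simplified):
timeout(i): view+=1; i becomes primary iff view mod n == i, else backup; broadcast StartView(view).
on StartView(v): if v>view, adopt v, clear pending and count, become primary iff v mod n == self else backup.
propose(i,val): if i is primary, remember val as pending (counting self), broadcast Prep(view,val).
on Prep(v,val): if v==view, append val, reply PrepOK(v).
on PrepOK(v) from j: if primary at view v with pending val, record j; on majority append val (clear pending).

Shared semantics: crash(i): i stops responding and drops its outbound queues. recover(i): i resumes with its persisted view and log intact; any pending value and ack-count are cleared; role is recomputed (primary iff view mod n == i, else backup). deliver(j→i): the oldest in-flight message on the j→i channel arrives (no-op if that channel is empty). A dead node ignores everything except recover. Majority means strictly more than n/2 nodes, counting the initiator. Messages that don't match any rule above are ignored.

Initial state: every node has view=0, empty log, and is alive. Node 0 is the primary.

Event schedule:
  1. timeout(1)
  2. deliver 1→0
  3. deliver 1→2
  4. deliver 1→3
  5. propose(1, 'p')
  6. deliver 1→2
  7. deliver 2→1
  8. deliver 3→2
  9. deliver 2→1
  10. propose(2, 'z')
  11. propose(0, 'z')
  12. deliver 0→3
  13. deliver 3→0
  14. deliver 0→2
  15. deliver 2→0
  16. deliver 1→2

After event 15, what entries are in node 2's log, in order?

e1 timeout(1): 1[prim,v=1,-]
e2 deliver 1→0: 0[back,v=1,-]
e3 deliver 1→2: 2[back,v=1,-]
e4 deliver 1→3: 3[back,v=1,-]
e5 propose(1,'p'): ·
e6 deliver 1→2: 2[back,v=1,p]
e7 deliver 2→1: ·
e8 deliver 3→2: ·
e9 deliver 2→1: ·
e10 propose(2,'z'): ·
e11 propose(0,'z'): ·
e12 deliver 0→3: ·
e13 deliver 3→0: ·
e14 deliver 0→2: ·
e15 deliver 2→0: ·

p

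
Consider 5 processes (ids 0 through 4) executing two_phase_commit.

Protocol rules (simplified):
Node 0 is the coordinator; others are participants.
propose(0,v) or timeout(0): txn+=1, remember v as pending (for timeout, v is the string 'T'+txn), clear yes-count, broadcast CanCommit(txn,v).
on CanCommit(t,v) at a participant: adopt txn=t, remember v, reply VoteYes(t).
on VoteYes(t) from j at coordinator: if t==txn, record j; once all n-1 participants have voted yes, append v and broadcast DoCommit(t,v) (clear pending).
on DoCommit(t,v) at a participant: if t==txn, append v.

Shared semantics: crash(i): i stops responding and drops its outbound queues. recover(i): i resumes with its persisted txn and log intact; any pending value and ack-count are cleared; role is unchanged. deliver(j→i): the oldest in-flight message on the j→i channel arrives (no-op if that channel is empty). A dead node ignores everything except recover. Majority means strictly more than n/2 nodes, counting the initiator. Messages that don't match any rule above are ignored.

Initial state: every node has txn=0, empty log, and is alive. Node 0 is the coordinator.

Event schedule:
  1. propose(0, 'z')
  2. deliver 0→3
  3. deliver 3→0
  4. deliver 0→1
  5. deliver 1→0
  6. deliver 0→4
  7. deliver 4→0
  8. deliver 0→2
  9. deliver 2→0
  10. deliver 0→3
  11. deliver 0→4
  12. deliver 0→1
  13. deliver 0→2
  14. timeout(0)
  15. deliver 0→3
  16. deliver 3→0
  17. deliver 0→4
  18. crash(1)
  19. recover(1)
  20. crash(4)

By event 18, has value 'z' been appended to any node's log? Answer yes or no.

yes

[1] propose(0,'z') → N0(coor t1 [-])
[2] deliver 0→3 → N3(part t1 [-])
[3] deliver 3→0 → ∅
[4] deliver 0→1 → N1(part t1 [-])
[5] deliver 1→0 → ∅
[6] deliver 0→4 → N4(part t1 [-])
[7] deliver 4→0 → ∅
[8] deliver 0→2 → N2(part t1 [-])
[9] deliver 2→0 → N0(coor t1 [z])
[10] deliver 0→3 → N3(part t1 [z])
[11] deliver 0→4 → N4(part t1 [z])
[12] deliver 0→1 → N1(part t1 [z])
[13] deliver 0→2 → N2(part t1 [z])
[14] timeout(0) → N0(coor t2 [z])
[15] deliver 0→3 → N3(part t2 [z])
[16] deliver 3→0 → ∅
[17] deliver 0→4 → N4(part t2 [z])
[18] crash(1) → N1(✗part t1 [z])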